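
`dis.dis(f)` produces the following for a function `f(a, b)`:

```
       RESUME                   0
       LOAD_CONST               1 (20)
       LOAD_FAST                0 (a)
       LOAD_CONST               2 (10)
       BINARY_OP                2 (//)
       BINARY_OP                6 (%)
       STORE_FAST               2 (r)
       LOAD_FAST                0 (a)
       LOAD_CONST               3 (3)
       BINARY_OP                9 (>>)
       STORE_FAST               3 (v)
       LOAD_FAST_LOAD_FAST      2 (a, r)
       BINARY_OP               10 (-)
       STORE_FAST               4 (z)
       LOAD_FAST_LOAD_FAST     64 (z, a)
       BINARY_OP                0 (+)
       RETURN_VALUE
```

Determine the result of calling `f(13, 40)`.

LOAD_CONST → push 20. Stack: [20]
LOAD_FAST a → push 13. Stack: [20, 13]
LOAD_CONST → push 10. Stack: [20, 13, 10]
BINARY_OP // → 13 // 10 = 1. Stack: [20, 1]
BINARY_OP % → 20 % 1 = 0. Stack: [0]
STORE_FAST r → r=0. Stack: []
LOAD_FAST a → push 13. Stack: [13]
LOAD_CONST → push 3. Stack: [13, 3]
BINARY_OP >> → 13 >> 3 = 1. Stack: [1]
STORE_FAST v → v=1. Stack: []
LOAD_FAST_LOAD_FAST a,r → push 13,0. Stack: [13, 0]
BINARY_OP - → 13 - 0 = 13. Stack: [13]
STORE_FAST z → z=13. Stack: []
LOAD_FAST_LOAD_FAST z,a → push 13,13. Stack: [13, 13]
BINARY_OP + → 13 + 13 = 26. Stack: [26]
RETURN_VALUE → return 26.

26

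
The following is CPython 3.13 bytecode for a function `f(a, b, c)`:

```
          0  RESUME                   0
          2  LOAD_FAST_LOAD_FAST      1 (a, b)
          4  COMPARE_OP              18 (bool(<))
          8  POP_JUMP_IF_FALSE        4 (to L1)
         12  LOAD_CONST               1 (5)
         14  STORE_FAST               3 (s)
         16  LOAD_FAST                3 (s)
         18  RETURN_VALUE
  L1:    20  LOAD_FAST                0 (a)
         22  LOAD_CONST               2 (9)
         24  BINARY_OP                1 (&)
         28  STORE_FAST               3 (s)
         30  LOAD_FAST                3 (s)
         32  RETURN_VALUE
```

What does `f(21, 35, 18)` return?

LOAD_FAST_LOAD_FAST a,b → push 21,35. Stack: [21, 35]
COMPARE_OP bool(<) → 21 vs 35 = True. Stack: [True]
POP_JUMP_IF_FALSE → pop True; no jump. Stack: []
LOAD_CONST → push 5. Stack: [5]
STORE_FAST s → s=5. Stack: []
LOAD_FAST s → push 5. Stack: [5]
RETURN_VALUE → return 5.

5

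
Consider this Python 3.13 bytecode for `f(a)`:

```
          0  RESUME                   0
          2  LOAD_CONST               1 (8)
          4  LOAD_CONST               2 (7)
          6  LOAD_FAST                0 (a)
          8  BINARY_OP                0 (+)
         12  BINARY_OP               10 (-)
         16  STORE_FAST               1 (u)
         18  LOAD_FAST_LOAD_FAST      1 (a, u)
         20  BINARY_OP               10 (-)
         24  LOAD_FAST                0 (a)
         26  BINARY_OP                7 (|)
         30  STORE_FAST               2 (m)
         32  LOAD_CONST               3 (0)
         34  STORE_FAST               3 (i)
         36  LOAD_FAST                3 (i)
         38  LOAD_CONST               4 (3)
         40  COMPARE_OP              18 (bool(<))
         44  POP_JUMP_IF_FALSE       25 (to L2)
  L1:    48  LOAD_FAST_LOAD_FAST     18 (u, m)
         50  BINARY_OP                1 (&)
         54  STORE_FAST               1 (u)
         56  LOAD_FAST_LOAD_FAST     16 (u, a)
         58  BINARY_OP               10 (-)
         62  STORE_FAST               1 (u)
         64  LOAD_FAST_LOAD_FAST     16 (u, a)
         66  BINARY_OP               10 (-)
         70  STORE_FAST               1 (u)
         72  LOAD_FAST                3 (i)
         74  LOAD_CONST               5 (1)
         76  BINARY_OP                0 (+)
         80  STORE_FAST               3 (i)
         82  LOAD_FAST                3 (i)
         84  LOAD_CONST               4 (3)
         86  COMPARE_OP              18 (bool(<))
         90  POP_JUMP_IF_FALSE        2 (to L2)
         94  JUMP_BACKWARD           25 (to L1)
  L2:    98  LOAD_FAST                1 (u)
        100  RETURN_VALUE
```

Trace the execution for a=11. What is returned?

-12

LOAD_CONST → push 8
LOAD_CONST → push 7
LOAD_FAST a → push 11
BINARY_OP + → 7 + 11 = 18
BINARY_OP - → 8 - 18 = -10
STORE_FAST u → u=-10
LOAD_FAST_LOAD_FAST a,u → push 11,-10
BINARY_OP - → 11 - -10 = 21
LOAD_FAST a → push 11
BINARY_OP | → 21 | 11 = 31
STORE_FAST m → m=31
LOAD_CONST → push 0
STORE_FAST i → i=0
LOAD_FAST i → push 0
LOAD_CONST → push 3
COMPARE_OP bool(<) → 0 vs 3 = True
POP_JUMP_IF_FALSE → pop True; no jump
LOAD_FAST_LOAD_FAST u,m → push -10,31
BINARY_OP & → -10 & 31 = 22
STORE_FAST u → u=22
LOAD_FAST_LOAD_FAST u,a → push 22,11
BINARY_OP - → 22 - 11 = 11
STORE_FAST u → u=11
LOAD_FAST_LOAD_FAST u,a → push 11,11
BINARY_OP - → 11 - 11 = 0
STORE_FAST u → u=0
LOAD_FAST i → push 0
LOAD_CONST → push 1
BINARY_OP + → 0 + 1 = 1
STORE_FAST i → i=1
LOAD_FAST i → push 1
LOAD_CONST → push 3
COMPARE_OP bool(<) → 1 vs 3 = True
POP_JUMP_IF_FALSE → pop True; no jump
LOAD_FAST_LOAD_FAST u,m → push 0,31
BINARY_OP & → 0 & 31 = 0
STORE_FAST u → u=0
LOAD_FAST_LOAD_FAST u,a → push 0,11
BINARY_OP - → 0 - 11 = -11
STORE_FAST u → u=-11
LOAD_FAST_LOAD_FAST u,a → push -11,11
BINARY_OP - → -11 - 11 = -22
STORE_FAST u → u=-22
LOAD_FAST i → push 1
LOAD_CONST → push 1
BINARY_OP + → 1 + 1 = 2
STORE_FAST i → i=2
LOAD_FAST i → push 2
LOAD_CONST → push 3
COMPARE_OP bool(<) → 2 vs 3 = True
POP_JUMP_IF_FALSE → pop True; no jump
LOAD_FAST_LOAD_FAST u,m → push -22,31
BINARY_OP & → -22 & 31 = 10
STORE_FAST u → u=10
LOAD_FAST_LOAD_FAST u,a → push 10,11
BINARY_OP - → 10 - 11 = -1
STORE_FAST u → u=-1
LOAD_FAST_LOAD_FAST u,a → push -1,11
BINARY_OP - → -1 - 11 = -12
STORE_FAST u → u=-12
LOAD_FAST i → push 2
LOAD_CONST → push 1
BINARY_OP + → 2 + 1 = 3
STORE_FAST i → i=3
LOAD_FAST i → push 3
LOAD_CONST → push 3
COMPARE_OP bool(<) → 3 vs 3 = False
POP_JUMP_IF_FALSE → pop False; jump
LOAD_FAST u → push -12
RETURN_VALUE → return -12.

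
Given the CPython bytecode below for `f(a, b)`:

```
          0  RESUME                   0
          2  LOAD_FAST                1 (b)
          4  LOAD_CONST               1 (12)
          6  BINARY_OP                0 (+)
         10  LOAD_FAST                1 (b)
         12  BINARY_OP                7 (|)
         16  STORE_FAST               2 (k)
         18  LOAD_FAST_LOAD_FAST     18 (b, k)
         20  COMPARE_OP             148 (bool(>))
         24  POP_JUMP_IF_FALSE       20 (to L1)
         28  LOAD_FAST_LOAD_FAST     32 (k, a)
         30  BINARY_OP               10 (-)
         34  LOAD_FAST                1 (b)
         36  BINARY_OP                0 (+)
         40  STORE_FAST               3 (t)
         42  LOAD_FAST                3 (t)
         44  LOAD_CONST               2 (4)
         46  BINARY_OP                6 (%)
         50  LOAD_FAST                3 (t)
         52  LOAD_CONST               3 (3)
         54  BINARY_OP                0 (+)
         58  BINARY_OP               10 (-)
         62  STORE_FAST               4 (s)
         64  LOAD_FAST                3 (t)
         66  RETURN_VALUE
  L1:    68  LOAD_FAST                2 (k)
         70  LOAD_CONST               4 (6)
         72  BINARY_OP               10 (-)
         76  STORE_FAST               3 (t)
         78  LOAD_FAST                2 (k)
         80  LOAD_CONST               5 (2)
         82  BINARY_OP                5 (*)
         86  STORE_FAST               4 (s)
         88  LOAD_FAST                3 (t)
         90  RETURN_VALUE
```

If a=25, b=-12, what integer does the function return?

-18

LOAD_FAST b → push -12. Stack: [-12]
LOAD_CONST → push 12. Stack: [-12, 12]
BINARY_OP + → -12 + 12 = 0. Stack: [0]
LOAD_FAST b → push -12. Stack: [0, -12]
BINARY_OP | → 0 | -12 = -12. Stack: [-12]
STORE_FAST k → k=-12. Stack: []
LOAD_FAST_LOAD_FAST b,k → push -12,-12. Stack: [-12, -12]
COMPARE_OP bool(>) → -12 vs -12 = False. Stack: [False]
POP_JUMP_IF_FALSE → pop False; jump. Stack: []
LOAD_FAST k → push -12. Stack: [-12]
LOAD_CONST → push 6. Stack: [-12, 6]
BINARY_OP - → -12 - 6 = -18. Stack: [-18]
STORE_FAST t → t=-18. Stack: []
LOAD_FAST k → push -12. Stack: [-12]
LOAD_CONST → push 2. Stack: [-12, 2]
BINARY_OP * → -12 * 2 = -24. Stack: [-24]
STORE_FAST s → s=-24. Stack: []
LOAD_FAST t → push -18. Stack: [-18]
RETURN_VALUE → return -18.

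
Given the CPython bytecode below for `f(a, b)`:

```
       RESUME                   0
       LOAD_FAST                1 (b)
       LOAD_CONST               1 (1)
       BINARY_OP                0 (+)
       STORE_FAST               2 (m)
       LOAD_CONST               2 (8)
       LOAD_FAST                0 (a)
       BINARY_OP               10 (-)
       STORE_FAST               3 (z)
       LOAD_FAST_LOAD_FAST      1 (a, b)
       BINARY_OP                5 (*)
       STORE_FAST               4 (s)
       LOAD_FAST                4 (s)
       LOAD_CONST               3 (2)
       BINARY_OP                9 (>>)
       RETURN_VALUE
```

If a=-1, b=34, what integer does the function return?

-9

LOAD_FAST b → push 34. Stack: [34]
LOAD_CONST → push 1. Stack: [34, 1]
BINARY_OP + → 34 + 1 = 35. Stack: [35]
STORE_FAST m → m=35. Stack: []
LOAD_CONST → push 8. Stack: [8]
LOAD_FAST a → push -1. Stack: [8, -1]
BINARY_OP - → 8 - -1 = 9. Stack: [9]
STORE_FAST z → z=9. Stack: []
LOAD_FAST_LOAD_FAST a,b → push -1,34. Stack: [-1, 34]
BINARY_OP * → -1 * 34 = -34. Stack: [-34]
STORE_FAST s → s=-34. Stack: []
LOAD_FAST s → push -34. Stack: [-34]
LOAD_CONST → push 2. Stack: [-34, 2]
BINARY_OP >> → -34 >> 2 = -9. Stack: [-9]
RETURN_VALUE → return -9.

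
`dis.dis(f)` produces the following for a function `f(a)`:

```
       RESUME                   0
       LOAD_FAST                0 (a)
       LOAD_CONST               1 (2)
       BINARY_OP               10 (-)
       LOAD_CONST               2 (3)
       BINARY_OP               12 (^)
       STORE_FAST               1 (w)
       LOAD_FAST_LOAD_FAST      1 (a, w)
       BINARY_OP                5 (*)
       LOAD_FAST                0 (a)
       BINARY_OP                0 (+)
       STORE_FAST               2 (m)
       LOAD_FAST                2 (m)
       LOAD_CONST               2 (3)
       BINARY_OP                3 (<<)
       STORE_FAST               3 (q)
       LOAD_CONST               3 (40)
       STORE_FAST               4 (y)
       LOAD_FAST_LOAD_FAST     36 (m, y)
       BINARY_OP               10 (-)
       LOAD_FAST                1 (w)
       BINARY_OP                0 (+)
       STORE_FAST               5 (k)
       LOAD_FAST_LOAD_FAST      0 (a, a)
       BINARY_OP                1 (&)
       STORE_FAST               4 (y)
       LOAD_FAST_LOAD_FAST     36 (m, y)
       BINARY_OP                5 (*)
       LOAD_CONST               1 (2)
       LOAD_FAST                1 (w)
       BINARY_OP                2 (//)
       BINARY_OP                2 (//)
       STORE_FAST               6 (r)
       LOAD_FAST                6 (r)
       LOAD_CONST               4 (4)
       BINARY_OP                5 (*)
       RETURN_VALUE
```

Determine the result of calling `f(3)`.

108

LOAD_FAST a → push 3. Stack: [3]
LOAD_CONST → push 2. Stack: [3, 2]
BINARY_OP - → 3 - 2 = 1. Stack: [1]
LOAD_CONST → push 3. Stack: [1, 3]
BINARY_OP ^ → 1 ^ 3 = 2. Stack: [2]
STORE_FAST w → w=2. Stack: []
LOAD_FAST_LOAD_FAST a,w → push 3,2. Stack: [3, 2]
BINARY_OP * → 3 * 2 = 6. Stack: [6]
LOAD_FAST a → push 3. Stack: [6, 3]
BINARY_OP + → 6 + 3 = 9. Stack: [9]
STORE_FAST m → m=9. Stack: []
LOAD_FAST m → push 9. Stack: [9]
LOAD_CONST → push 3. Stack: [9, 3]
BINARY_OP << → 9 << 3 = 72. Stack: [72]
STORE_FAST q → q=72. Stack: []
LOAD_CONST → push 40. Stack: [40]
STORE_FAST y → y=40. Stack: []
LOAD_FAST_LOAD_FAST m,y → push 9,40. Stack: [9, 40]
BINARY_OP - → 9 - 40 = -31. Stack: [-31]
LOAD_FAST w → push 2. Stack: [-31, 2]
BINARY_OP + → -31 + 2 = -29. Stack: [-29]
STORE_FAST k → k=-29. Stack: []
LOAD_FAST_LOAD_FAST a,a → push 3,3. Stack: [3, 3]
BINARY_OP & → 3 & 3 = 3. Stack: [3]
STORE_FAST y → y=3. Stack: []
LOAD_FAST_LOAD_FAST m,y → push 9,3. Stack: [9, 3]
BINARY_OP * → 9 * 3 = 27. Stack: [27]
LOAD_CONST → push 2. Stack: [27, 2]
LOAD_FAST w → push 2. Stack: [27, 2, 2]
BINARY_OP // → 2 // 2 = 1. Stack: [27, 1]
BINARY_OP // → 27 // 1 = 27. Stack: [27]
STORE_FAST r → r=27. Stack: []
LOAD_FAST r → push 27. Stack: [27]
LOAD_CONST → push 4. Stack: [27, 4]
BINARY_OP * → 27 * 4 = 108. Stack: [108]
RETURN_VALUE → return 108.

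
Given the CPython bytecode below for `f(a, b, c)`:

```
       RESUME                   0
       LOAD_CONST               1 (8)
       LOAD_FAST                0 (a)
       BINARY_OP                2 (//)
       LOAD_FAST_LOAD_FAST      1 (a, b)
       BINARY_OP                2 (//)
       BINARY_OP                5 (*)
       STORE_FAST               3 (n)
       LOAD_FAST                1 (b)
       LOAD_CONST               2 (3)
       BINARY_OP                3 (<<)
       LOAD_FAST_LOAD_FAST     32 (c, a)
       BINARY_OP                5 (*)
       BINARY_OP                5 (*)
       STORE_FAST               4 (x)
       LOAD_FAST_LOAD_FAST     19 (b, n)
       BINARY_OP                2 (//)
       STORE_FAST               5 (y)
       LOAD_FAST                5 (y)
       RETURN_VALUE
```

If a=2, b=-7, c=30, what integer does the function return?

1

LOAD_CONST → push 8. Stack: [8]
LOAD_FAST a → push 2. Stack: [8, 2]
BINARY_OP // → 8 // 2 = 4. Stack: [4]
LOAD_FAST_LOAD_FAST a,b → push 2,-7. Stack: [4, 2, -7]
BINARY_OP // → 2 // -7 = -1. Stack: [4, -1]
BINARY_OP * → 4 * -1 = -4. Stack: [-4]
STORE_FAST n → n=-4. Stack: []
LOAD_FAST b → push -7. Stack: [-7]
LOAD_CONST → push 3. Stack: [-7, 3]
BINARY_OP << → -7 << 3 = -56. Stack: [-56]
LOAD_FAST_LOAD_FAST c,a → push 30,2. Stack: [-56, 30, 2]
BINARY_OP * → 30 * 2 = 60. Stack: [-56, 60]
BINARY_OP * → -56 * 60 = -3360. Stack: [-3360]
STORE_FAST x → x=-3360. Stack: []
LOAD_FAST_LOAD_FAST b,n → push -7,-4. Stack: [-7, -4]
BINARY_OP // → -7 // -4 = 1. Stack: [1]
STORE_FAST y → y=1. Stack: []
LOAD_FAST y → push 1. Stack: [1]
RETURN_VALUE → return 1.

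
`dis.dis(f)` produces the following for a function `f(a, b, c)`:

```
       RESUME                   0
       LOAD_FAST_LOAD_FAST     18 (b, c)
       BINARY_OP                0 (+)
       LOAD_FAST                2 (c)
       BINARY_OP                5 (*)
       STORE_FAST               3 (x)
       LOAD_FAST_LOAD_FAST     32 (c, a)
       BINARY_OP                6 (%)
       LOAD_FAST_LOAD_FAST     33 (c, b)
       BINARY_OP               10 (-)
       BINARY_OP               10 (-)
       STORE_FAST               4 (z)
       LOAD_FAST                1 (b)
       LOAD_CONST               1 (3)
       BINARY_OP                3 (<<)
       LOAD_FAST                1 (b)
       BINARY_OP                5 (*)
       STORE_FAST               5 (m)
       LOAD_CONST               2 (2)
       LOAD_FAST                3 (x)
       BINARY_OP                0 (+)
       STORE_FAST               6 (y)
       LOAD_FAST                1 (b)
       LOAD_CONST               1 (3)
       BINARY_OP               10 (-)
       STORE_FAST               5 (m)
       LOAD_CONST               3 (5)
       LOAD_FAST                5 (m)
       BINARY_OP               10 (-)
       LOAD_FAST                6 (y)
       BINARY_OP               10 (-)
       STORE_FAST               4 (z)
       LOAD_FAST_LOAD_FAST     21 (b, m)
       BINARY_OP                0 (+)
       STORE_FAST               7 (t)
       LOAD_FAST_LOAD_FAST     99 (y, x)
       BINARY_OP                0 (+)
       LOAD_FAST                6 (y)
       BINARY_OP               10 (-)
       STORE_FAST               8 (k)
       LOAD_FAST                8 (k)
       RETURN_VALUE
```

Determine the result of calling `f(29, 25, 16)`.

LOAD_FAST_LOAD_FAST b,c → push 25,16. Stack: [25, 16]
BINARY_OP + → 25 + 16 = 41. Stack: [41]
LOAD_FAST c → push 16. Stack: [41, 16]
BINARY_OP * → 41 * 16 = 656. Stack: [656]
STORE_FAST x → x=656. Stack: []
LOAD_FAST_LOAD_FAST c,a → push 16,29. Stack: [16, 29]
BINARY_OP % → 16 % 29 = 16. Stack: [16]
LOAD_FAST_LOAD_FAST c,b → push 16,25. Stack: [16, 16, 25]
BINARY_OP - → 16 - 25 = -9. Stack: [16, -9]
BINARY_OP - → 16 - -9 = 25. Stack: [25]
STORE_FAST z → z=25. Stack: []
LOAD_FAST b → push 25. Stack: [25]
LOAD_CONST → push 3. Stack: [25, 3]
BINARY_OP << → 25 << 3 = 200. Stack: [200]
LOAD_FAST b → push 25. Stack: [200, 25]
BINARY_OP * → 200 * 25 = 5000. Stack: [5000]
STORE_FAST m → m=5000. Stack: []
LOAD_CONST → push 2. Stack: [2]
LOAD_FAST x → push 656. Stack: [2, 656]
BINARY_OP + → 2 + 656 = 658. Stack: [658]
STORE_FAST y → y=658. Stack: []
LOAD_FAST b → push 25. Stack: [25]
LOAD_CONST → push 3. Stack: [25, 3]
BINARY_OP - → 25 - 3 = 22. Stack: [22]
STORE_FAST m → m=22. Stack: []
LOAD_CONST → push 5. Stack: [5]
LOAD_FAST m → push 22. Stack: [5, 22]
BINARY_OP - → 5 - 22 = -17. Stack: [-17]
LOAD_FAST y → push 658. Stack: [-17, 658]
BINARY_OP - → -17 - 658 = -675. Stack: [-675]
STORE_FAST z → z=-675. Stack: []
LOAD_FAST_LOAD_FAST b,m → push 25,22. Stack: [25, 22]
BINARY_OP + → 25 + 22 = 47. Stack: [47]
STORE_FAST t → t=47. Stack: []
LOAD_FAST_LOAD_FAST y,x → push 658,656. Stack: [658, 656]
BINARY_OP + → 658 + 656 = 1314. Stack: [1314]
LOAD_FAST y → push 658. Stack: [1314, 658]
BINARY_OP - → 1314 - 658 = 656. Stack: [656]
STORE_FAST k → k=656. Stack: []
LOAD_FAST k → push 656. Stack: [656]
RETURN_VALUE → return 656.

656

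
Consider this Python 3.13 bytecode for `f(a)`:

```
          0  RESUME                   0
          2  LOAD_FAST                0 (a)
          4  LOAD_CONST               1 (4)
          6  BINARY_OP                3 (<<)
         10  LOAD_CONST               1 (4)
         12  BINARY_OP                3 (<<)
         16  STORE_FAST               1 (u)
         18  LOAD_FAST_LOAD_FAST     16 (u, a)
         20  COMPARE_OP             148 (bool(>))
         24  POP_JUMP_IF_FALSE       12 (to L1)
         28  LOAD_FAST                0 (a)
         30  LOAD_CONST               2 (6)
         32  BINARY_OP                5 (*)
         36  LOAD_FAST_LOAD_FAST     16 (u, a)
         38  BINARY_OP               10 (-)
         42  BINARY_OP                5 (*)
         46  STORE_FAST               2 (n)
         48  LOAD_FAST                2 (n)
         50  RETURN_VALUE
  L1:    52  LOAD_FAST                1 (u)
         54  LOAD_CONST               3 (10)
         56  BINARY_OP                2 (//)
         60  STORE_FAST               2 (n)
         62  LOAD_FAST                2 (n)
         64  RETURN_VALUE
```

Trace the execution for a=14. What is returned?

299880

LOAD_FAST a → push 14. Stack: [14]
LOAD_CONST → push 4. Stack: [14, 4]
BINARY_OP << → 14 << 4 = 224. Stack: [224]
LOAD_CONST → push 4. Stack: [224, 4]
BINARY_OP << → 224 << 4 = 3584. Stack: [3584]
STORE_FAST u → u=3584. Stack: []
LOAD_FAST_LOAD_FAST u,a → push 3584,14. Stack: [3584, 14]
COMPARE_OP bool(>) → 3584 vs 14 = True. Stack: [True]
POP_JUMP_IF_FALSE → pop True; no jump. Stack: []
LOAD_FAST a → push 14. Stack: [14]
LOAD_CONST → push 6. Stack: [14, 6]
BINARY_OP * → 14 * 6 = 84. Stack: [84]
LOAD_FAST_LOAD_FAST u,a → push 3584,14. Stack: [84, 3584, 14]
BINARY_OP - → 3584 - 14 = 3570. Stack: [84, 3570]
BINARY_OP * → 84 * 3570 = 299880. Stack: [299880]
STORE_FAST n → n=299880. Stack: []
LOAD_FAST n → push 299880. Stack: [299880]
RETURN_VALUE → return 299880.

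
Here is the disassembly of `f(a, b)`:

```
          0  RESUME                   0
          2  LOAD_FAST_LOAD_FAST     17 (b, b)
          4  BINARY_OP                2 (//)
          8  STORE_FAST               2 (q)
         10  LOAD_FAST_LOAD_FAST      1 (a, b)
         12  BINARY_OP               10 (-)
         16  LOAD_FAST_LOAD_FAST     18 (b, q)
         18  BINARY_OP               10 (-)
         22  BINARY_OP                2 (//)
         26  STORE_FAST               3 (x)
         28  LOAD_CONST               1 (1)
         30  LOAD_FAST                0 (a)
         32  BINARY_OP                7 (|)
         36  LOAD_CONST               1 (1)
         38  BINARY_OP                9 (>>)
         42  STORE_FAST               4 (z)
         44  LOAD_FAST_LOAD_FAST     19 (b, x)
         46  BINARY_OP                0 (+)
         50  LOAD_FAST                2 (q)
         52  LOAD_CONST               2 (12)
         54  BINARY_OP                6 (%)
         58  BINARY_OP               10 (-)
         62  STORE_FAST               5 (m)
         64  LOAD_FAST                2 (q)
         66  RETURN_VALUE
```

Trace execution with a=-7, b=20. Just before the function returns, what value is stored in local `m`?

LOAD_FAST_LOAD_FAST b,b → push 20,20. Stack: [20, 20]
BINARY_OP // → 20 // 20 = 1. Stack: [1]
STORE_FAST q → q=1. Stack: []
LOAD_FAST_LOAD_FAST a,b → push -7,20. Stack: [-7, 20]
BINARY_OP - → -7 - 20 = -27. Stack: [-27]
LOAD_FAST_LOAD_FAST b,q → push 20,1. Stack: [-27, 20, 1]
BINARY_OP - → 20 - 1 = 19. Stack: [-27, 19]
BINARY_OP // → -27 // 19 = -2. Stack: [-2]
STORE_FAST x → x=-2. Stack: []
LOAD_CONST → push 1. Stack: [1]
LOAD_FAST a → push -7. Stack: [1, -7]
BINARY_OP | → 1 | -7 = -7. Stack: [-7]
LOAD_CONST → push 1. Stack: [-7, 1]
BINARY_OP >> → -7 >> 1 = -4. Stack: [-4]
STORE_FAST z → z=-4. Stack: []
LOAD_FAST_LOAD_FAST b,x → push 20,-2. Stack: [20, -2]
BINARY_OP + → 20 + -2 = 18. Stack: [18]
LOAD_FAST q → push 1. Stack: [18, 1]
LOAD_CONST → push 12. Stack: [18, 1, 12]
BINARY_OP % → 1 % 12 = 1. Stack: [18, 1]
BINARY_OP - → 18 - 1 = 17. Stack: [17]
STORE_FAST m → m=17. Stack: []
LOAD_FAST q → push 1. Stack: [1]
RETURN_VALUE → return 1.

17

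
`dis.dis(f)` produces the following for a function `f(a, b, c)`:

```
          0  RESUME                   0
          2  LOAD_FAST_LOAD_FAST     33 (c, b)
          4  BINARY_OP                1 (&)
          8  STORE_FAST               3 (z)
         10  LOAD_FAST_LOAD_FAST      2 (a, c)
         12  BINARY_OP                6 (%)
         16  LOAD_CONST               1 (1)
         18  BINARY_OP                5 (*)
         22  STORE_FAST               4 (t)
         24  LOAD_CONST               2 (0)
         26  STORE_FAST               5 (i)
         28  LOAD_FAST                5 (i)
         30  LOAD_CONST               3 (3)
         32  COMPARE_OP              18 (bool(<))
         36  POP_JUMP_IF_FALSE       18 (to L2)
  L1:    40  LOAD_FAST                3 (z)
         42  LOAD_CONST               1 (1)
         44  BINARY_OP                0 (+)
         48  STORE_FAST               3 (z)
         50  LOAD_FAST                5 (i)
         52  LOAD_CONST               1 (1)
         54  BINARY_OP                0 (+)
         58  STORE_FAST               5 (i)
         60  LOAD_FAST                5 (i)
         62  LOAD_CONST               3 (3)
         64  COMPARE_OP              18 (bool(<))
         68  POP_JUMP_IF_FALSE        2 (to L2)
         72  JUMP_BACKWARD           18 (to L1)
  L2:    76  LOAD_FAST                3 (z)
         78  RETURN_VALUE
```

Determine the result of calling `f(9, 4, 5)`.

7

LOAD_FAST_LOAD_FAST c,b → push 5,4. Stack: [5, 4]
BINARY_OP & → 5 & 4 = 4. Stack: [4]
STORE_FAST z → z=4. Stack: []
LOAD_FAST_LOAD_FAST a,c → push 9,5. Stack: [9, 5]
BINARY_OP % → 9 % 5 = 4. Stack: [4]
LOAD_CONST → push 1. Stack: [4, 1]
BINARY_OP * → 4 * 1 = 4. Stack: [4]
STORE_FAST t → t=4. Stack: []
LOAD_CONST → push 0. Stack: [0]
STORE_FAST i → i=0. Stack: []
LOAD_FAST i → push 0. Stack: [0]
LOAD_CONST → push 3. Stack: [0, 3]
COMPARE_OP bool(<) → 0 vs 3 = True. Stack: [True]
POP_JUMP_IF_FALSE → pop True; no jump. Stack: []
LOAD_FAST z → push 4. Stack: [4]
LOAD_CONST → push 1. Stack: [4, 1]
BINARY_OP + → 4 + 1 = 5. Stack: [5]
STORE_FAST z → z=5. Stack: []
LOAD_FAST i → push 0. Stack: [0]
LOAD_CONST → push 1. Stack: [0, 1]
BINARY_OP + → 0 + 1 = 1. Stack: [1]
STORE_FAST i → i=1. Stack: []
LOAD_FAST i → push 1. Stack: [1]
LOAD_CONST → push 3. Stack: [1, 3]
COMPARE_OP bool(<) → 1 vs 3 = True. Stack: [True]
POP_JUMP_IF_FALSE → pop True; no jump. Stack: []
LOAD_FAST z → push 5. Stack: [5]
LOAD_CONST → push 1. Stack: [5, 1]
BINARY_OP + → 5 + 1 = 6. Stack: [6]
STORE_FAST z → z=6. Stack: []
LOAD_FAST i → push 1. Stack: [1]
LOAD_CONST → push 1. Stack: [1, 1]
BINARY_OP + → 1 + 1 = 2. Stack: [2]
STORE_FAST i → i=2. Stack: []
LOAD_FAST i → push 2. Stack: [2]
LOAD_CONST → push 3. Stack: [2, 3]
COMPARE_OP bool(<) → 2 vs 3 = True. Stack: [True]
POP_JUMP_IF_FALSE → pop True; no jump. Stack: []
LOAD_FAST z → push 6. Stack: [6]
LOAD_CONST → push 1. Stack: [6, 1]
BINARY_OP + → 6 + 1 = 7. Stack: [7]
STORE_FAST z → z=7. Stack: []
LOAD_FAST i → push 2. Stack: [2]
LOAD_CONST → push 1. Stack: [2, 1]
BINARY_OP + → 2 + 1 = 3. Stack: [3]
STORE_FAST i → i=3. Stack: []
LOAD_FAST i → push 3. Stack: [3]
LOAD_CONST → push 3. Stack: [3, 3]
COMPARE_OP bool(<) → 3 vs 3 = False. Stack: [False]
POP_JUMP_IF_FALSE → pop False; jump. Stack: []
LOAD_FAST z → push 7. Stack: [7]
RETURN_VALUE → return 7.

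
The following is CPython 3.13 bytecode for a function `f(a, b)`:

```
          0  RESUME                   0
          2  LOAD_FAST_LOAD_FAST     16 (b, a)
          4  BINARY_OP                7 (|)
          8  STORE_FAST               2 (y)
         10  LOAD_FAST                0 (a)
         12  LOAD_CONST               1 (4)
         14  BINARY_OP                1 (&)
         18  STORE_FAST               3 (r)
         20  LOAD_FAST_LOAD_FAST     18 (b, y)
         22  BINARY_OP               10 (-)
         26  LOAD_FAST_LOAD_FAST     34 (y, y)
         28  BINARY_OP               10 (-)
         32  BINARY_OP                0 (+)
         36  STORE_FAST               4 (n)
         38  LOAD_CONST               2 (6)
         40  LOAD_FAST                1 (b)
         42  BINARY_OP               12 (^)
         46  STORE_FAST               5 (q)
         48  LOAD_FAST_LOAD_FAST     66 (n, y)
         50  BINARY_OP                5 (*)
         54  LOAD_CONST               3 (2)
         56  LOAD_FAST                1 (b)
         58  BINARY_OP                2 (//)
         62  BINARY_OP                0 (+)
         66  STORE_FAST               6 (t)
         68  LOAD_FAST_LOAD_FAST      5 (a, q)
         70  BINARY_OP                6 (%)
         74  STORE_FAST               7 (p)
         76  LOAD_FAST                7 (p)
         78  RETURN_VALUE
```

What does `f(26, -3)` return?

-4

LOAD_FAST_LOAD_FAST b,a → push -3,26. Stack: [-3, 26]
BINARY_OP | → -3 | 26 = -1. Stack: [-1]
STORE_FAST y → y=-1. Stack: []
LOAD_FAST a → push 26. Stack: [26]
LOAD_CONST → push 4. Stack: [26, 4]
BINARY_OP & → 26 & 4 = 0. Stack: [0]
STORE_FAST r → r=0. Stack: []
LOAD_FAST_LOAD_FAST b,y → push -3,-1. Stack: [-3, -1]
BINARY_OP - → -3 - -1 = -2. Stack: [-2]
LOAD_FAST_LOAD_FAST y,y → push -1,-1. Stack: [-2, -1, -1]
BINARY_OP - → -1 - -1 = 0. Stack: [-2, 0]
BINARY_OP + → -2 + 0 = -2. Stack: [-2]
STORE_FAST n → n=-2. Stack: []
LOAD_CONST → push 6. Stack: [6]
LOAD_FAST b → push -3. Stack: [6, -3]
BINARY_OP ^ → 6 ^ -3 = -5. Stack: [-5]
STORE_FAST q → q=-5. Stack: []
LOAD_FAST_LOAD_FAST n,y → push -2,-1. Stack: [-2, -1]
BINARY_OP * → -2 * -1 = 2. Stack: [2]
LOAD_CONST → push 2. Stack: [2, 2]
LOAD_FAST b → push -3. Stack: [2, 2, -3]
BINARY_OP // → 2 // -3 = -1. Stack: [2, -1]
BINARY_OP + → 2 + -1 = 1. Stack: [1]
STORE_FAST t → t=1. Stack: []
LOAD_FAST_LOAD_FAST a,q → push 26,-5. Stack: [26, -5]
BINARY_OP % → 26 % -5 = -4. Stack: [-4]
STORE_FAST p → p=-4. Stack: []
LOAD_FAST p → push -4. Stack: [-4]
RETURN_VALUE → return -4.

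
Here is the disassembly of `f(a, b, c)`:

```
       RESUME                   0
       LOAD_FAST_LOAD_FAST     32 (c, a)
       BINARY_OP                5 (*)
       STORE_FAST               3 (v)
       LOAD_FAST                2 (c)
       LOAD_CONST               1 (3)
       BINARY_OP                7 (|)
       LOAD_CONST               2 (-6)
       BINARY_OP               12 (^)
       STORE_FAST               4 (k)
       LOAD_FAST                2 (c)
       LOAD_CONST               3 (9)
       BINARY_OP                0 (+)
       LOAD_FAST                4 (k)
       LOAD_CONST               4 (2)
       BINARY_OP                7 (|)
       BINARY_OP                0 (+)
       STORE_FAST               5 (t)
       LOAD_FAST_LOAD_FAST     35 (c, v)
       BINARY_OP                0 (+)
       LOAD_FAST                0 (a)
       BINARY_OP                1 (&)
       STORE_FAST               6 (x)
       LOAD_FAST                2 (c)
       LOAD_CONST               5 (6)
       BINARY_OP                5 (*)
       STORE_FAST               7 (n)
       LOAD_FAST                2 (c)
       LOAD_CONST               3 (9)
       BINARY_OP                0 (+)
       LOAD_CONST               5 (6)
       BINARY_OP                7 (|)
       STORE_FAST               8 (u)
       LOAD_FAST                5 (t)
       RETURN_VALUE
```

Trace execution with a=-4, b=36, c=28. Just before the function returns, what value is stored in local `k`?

-27

LOAD_FAST_LOAD_FAST c,a → push 28,-4. Stack: [28, -4]
BINARY_OP * → 28 * -4 = -112. Stack: [-112]
STORE_FAST v → v=-112. Stack: []
LOAD_FAST c → push 28. Stack: [28]
LOAD_CONST → push 3. Stack: [28, 3]
BINARY_OP | → 28 | 3 = 31. Stack: [31]
LOAD_CONST → push -6. Stack: [31, -6]
BINARY_OP ^ → 31 ^ -6 = -27. Stack: [-27]
STORE_FAST k → k=-27. Stack: []
LOAD_FAST c → push 28. Stack: [28]
LOAD_CONST → push 9. Stack: [28, 9]
BINARY_OP + → 28 + 9 = 37. Stack: [37]
LOAD_FAST k → push -27. Stack: [37, -27]
LOAD_CONST → push 2. Stack: [37, -27, 2]
BINARY_OP | → -27 | 2 = -25. Stack: [37, -25]
BINARY_OP + → 37 + -25 = 12. Stack: [12]
STORE_FAST t → t=12. Stack: []
LOAD_FAST_LOAD_FAST c,v → push 28,-112. Stack: [28, -112]
BINARY_OP + → 28 + -112 = -84. Stack: [-84]
LOAD_FAST a → push -4. Stack: [-84, -4]
BINARY_OP & → -84 & -4 = -84. Stack: [-84]
STORE_FAST x → x=-84. Stack: []
LOAD_FAST c → push 28. Stack: [28]
LOAD_CONST → push 6. Stack: [28, 6]
BINARY_OP * → 28 * 6 = 168. Stack: [168]
STORE_FAST n → n=168. Stack: []
LOAD_FAST c → push 28. Stack: [28]
LOAD_CONST → push 9. Stack: [28, 9]
BINARY_OP + → 28 + 9 = 37. Stack: [37]
LOAD_CONST → push 6. Stack: [37, 6]
BINARY_OP | → 37 | 6 = 39. Stack: [39]
STORE_FAST u → u=39. Stack: []
LOAD_FAST t → push 12. Stack: [12]
RETURN_VALUE → return 12.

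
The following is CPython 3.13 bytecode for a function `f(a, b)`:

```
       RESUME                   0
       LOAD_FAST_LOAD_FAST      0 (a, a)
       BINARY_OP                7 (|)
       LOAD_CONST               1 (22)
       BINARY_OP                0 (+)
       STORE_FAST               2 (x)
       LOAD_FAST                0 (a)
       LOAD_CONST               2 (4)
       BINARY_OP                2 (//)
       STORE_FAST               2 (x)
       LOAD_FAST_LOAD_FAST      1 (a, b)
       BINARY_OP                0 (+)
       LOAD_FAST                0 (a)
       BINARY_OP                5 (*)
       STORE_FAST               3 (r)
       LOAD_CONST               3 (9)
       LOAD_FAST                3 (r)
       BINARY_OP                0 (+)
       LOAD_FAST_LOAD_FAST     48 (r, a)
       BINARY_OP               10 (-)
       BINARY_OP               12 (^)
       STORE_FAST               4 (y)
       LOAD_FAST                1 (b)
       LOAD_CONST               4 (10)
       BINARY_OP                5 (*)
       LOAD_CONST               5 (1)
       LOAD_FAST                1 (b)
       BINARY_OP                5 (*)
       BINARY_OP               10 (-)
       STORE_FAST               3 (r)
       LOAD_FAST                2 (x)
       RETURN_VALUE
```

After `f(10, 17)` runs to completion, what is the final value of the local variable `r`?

LOAD_FAST_LOAD_FAST a,a → push 10,10. Stack: [10, 10]
BINARY_OP | → 10 | 10 = 10. Stack: [10]
LOAD_CONST → push 22. Stack: [10, 22]
BINARY_OP + → 10 + 22 = 32. Stack: [32]
STORE_FAST x → x=32. Stack: []
LOAD_FAST a → push 10. Stack: [10]
LOAD_CONST → push 4. Stack: [10, 4]
BINARY_OP // → 10 // 4 = 2. Stack: [2]
STORE_FAST x → x=2. Stack: []
LOAD_FAST_LOAD_FAST a,b → push 10,17. Stack: [10, 17]
BINARY_OP + → 10 + 17 = 27. Stack: [27]
LOAD_FAST a → push 10. Stack: [27, 10]
BINARY_OP * → 27 * 10 = 270. Stack: [270]
STORE_FAST r → r=270. Stack: []
LOAD_CONST → push 9. Stack: [9]
LOAD_FAST r → push 270. Stack: [9, 270]
BINARY_OP + → 9 + 270 = 279. Stack: [279]
LOAD_FAST_LOAD_FAST r,a → push 270,10. Stack: [279, 270, 10]
BINARY_OP - → 270 - 10 = 260. Stack: [279, 260]
BINARY_OP ^ → 279 ^ 260 = 19. Stack: [19]
STORE_FAST y → y=19. Stack: []
LOAD_FAST b → push 17. Stack: [17]
LOAD_CONST → push 10. Stack: [17, 10]
BINARY_OP * → 17 * 10 = 170. Stack: [170]
LOAD_CONST → push 1. Stack: [170, 1]
LOAD_FAST b → push 17. Stack: [170, 1, 17]
BINARY_OP * → 1 * 17 = 17. Stack: [170, 17]
BINARY_OP - → 170 - 17 = 153. Stack: [153]
STORE_FAST r → r=153. Stack: []
LOAD_FAST x → push 2. Stack: [2]
RETURN_VALUE → return 2.

153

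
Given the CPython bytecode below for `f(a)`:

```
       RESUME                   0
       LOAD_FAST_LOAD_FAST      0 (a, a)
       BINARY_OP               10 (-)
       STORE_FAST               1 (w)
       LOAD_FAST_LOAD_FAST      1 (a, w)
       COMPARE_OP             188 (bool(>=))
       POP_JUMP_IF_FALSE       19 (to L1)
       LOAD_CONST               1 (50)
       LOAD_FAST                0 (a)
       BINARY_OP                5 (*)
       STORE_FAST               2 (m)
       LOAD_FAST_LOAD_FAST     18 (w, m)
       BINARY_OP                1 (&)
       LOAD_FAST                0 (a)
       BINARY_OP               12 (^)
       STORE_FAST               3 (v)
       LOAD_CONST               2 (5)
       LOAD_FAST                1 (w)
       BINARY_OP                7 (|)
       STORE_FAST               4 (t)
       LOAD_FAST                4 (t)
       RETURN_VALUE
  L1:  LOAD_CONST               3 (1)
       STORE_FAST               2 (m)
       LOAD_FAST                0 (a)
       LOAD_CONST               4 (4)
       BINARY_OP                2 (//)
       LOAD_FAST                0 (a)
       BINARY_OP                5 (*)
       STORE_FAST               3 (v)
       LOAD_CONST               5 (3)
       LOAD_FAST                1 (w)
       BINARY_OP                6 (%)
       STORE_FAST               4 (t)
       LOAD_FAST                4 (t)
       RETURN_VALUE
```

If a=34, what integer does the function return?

5

LOAD_FAST_LOAD_FAST a,a → push 34,34. Stack: [34, 34]
BINARY_OP - → 34 - 34 = 0. Stack: [0]
STORE_FAST w → w=0. Stack: []
LOAD_FAST_LOAD_FAST a,w → push 34,0. Stack: [34, 0]
COMPARE_OP bool(>=) → 34 vs 0 = True. Stack: [True]
POP_JUMP_IF_FALSE → pop True; no jump. Stack: []
LOAD_CONST → push 50. Stack: [50]
LOAD_FAST a → push 34. Stack: [50, 34]
BINARY_OP * → 50 * 34 = 1700. Stack: [1700]
STORE_FAST m → m=1700. Stack: []
LOAD_FAST_LOAD_FAST w,m → push 0,1700. Stack: [0, 1700]
BINARY_OP & → 0 & 1700 = 0. Stack: [0]
LOAD_FAST a → push 34. Stack: [0, 34]
BINARY_OP ^ → 0 ^ 34 = 34. Stack: [34]
STORE_FAST v → v=34. Stack: []
LOAD_CONST → push 5. Stack: [5]
LOAD_FAST w → push 0. Stack: [5, 0]
BINARY_OP | → 5 | 0 = 5. Stack: [5]
STORE_FAST t → t=5. Stack: []
LOAD_FAST t → push 5. Stack: [5]
RETURN_VALUE → return 5.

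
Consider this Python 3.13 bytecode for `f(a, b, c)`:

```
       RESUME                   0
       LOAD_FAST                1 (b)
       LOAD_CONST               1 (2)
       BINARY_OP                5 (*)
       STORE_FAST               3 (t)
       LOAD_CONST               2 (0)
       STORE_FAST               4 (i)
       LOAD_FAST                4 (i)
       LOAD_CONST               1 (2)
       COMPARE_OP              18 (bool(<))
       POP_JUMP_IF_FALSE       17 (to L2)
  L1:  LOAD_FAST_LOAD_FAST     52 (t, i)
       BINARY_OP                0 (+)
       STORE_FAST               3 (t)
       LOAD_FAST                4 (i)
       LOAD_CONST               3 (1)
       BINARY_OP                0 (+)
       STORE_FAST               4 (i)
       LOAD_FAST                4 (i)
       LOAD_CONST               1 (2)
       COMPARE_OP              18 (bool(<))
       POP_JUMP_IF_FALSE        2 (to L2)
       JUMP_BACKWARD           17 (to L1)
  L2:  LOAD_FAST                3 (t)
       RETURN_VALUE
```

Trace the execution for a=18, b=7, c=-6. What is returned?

15

LOAD_FAST b → push 7. Stack: [7]
LOAD_CONST → push 2. Stack: [7, 2]
BINARY_OP * → 7 * 2 = 14. Stack: [14]
STORE_FAST t → t=14. Stack: []
LOAD_CONST → push 0. Stack: [0]
STORE_FAST i → i=0. Stack: []
LOAD_FAST i → push 0. Stack: [0]
LOAD_CONST → push 2. Stack: [0, 2]
COMPARE_OP bool(<) → 0 vs 2 = True. Stack: [True]
POP_JUMP_IF_FALSE → pop True; no jump. Stack: []
LOAD_FAST_LOAD_FAST t,i → push 14,0. Stack: [14, 0]
BINARY_OP + → 14 + 0 = 14. Stack: [14]
STORE_FAST t → t=14. Stack: []
LOAD_FAST i → push 0. Stack: [0]
LOAD_CONST → push 1. Stack: [0, 1]
BINARY_OP + → 0 + 1 = 1. Stack: [1]
STORE_FAST i → i=1. Stack: []
LOAD_FAST i → push 1. Stack: [1]
LOAD_CONST → push 2. Stack: [1, 2]
COMPARE_OP bool(<) → 1 vs 2 = True. Stack: [True]
POP_JUMP_IF_FALSE → pop True; no jump. Stack: []
LOAD_FAST_LOAD_FAST t,i → push 14,1. Stack: [14, 1]
BINARY_OP + → 14 + 1 = 15. Stack: [15]
STORE_FAST t → t=15. Stack: []
LOAD_FAST i → push 1. Stack: [1]
LOAD_CONST → push 1. Stack: [1, 1]
BINARY_OP + → 1 + 1 = 2. Stack: [2]
STORE_FAST i → i=2. Stack: []
LOAD_FAST i → push 2. Stack: [2]
LOAD_CONST → push 2. Stack: [2, 2]
COMPARE_OP bool(<) → 2 vs 2 = False. Stack: [False]
POP_JUMP_IF_FALSE → pop False; jump. Stack: []
LOAD_FAST t → push 15. Stack: [15]
RETURN_VALUE → return 15.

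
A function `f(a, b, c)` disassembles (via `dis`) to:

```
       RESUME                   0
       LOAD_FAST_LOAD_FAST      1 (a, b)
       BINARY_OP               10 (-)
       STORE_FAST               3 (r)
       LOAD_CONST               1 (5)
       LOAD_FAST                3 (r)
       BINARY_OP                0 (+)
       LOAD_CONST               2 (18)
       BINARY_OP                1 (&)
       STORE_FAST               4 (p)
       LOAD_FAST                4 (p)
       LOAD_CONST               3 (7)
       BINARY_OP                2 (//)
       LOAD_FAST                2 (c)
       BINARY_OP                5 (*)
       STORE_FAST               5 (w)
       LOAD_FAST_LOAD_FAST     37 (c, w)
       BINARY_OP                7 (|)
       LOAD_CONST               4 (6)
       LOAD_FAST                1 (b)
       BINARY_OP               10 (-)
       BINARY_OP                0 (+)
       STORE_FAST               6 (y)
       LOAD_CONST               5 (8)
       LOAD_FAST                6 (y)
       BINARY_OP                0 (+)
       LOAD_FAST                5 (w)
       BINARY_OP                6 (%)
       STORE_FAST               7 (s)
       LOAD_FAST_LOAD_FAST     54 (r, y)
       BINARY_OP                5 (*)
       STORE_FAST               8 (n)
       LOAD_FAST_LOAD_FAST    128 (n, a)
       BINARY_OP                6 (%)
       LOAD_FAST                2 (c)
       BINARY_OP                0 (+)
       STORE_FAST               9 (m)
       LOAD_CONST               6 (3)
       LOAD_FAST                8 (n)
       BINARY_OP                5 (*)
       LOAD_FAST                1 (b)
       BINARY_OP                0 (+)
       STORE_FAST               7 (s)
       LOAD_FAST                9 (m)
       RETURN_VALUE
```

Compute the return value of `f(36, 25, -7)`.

17

LOAD_FAST_LOAD_FAST a,b → push 36,25. Stack: [36, 25]
BINARY_OP - → 36 - 25 = 11. Stack: [11]
STORE_FAST r → r=11. Stack: []
LOAD_CONST → push 5. Stack: [5]
LOAD_FAST r → push 11. Stack: [5, 11]
BINARY_OP + → 5 + 11 = 16. Stack: [16]
LOAD_CONST → push 18. Stack: [16, 18]
BINARY_OP & → 16 & 18 = 16. Stack: [16]
STORE_FAST p → p=16. Stack: []
LOAD_FAST p → push 16. Stack: [16]
LOAD_CONST → push 7. Stack: [16, 7]
BINARY_OP // → 16 // 7 = 2. Stack: [2]
LOAD_FAST c → push -7. Stack: [2, -7]
BINARY_OP * → 2 * -7 = -14. Stack: [-14]
STORE_FAST w → w=-14. Stack: []
LOAD_FAST_LOAD_FAST c,w → push -7,-14. Stack: [-7, -14]
BINARY_OP | → -7 | -14 = -5. Stack: [-5]
LOAD_CONST → push 6. Stack: [-5, 6]
LOAD_FAST b → push 25. Stack: [-5, 6, 25]
BINARY_OP - → 6 - 25 = -19. Stack: [-5, -19]
BINARY_OP + → -5 + -19 = -24. Stack: [-24]
STORE_FAST y → y=-24. Stack: []
LOAD_CONST → push 8. Stack: [8]
LOAD_FAST y → push -24. Stack: [8, -24]
BINARY_OP + → 8 + -24 = -16. Stack: [-16]
LOAD_FAST w → push -14. Stack: [-16, -14]
BINARY_OP % → -16 % -14 = -2. Stack: [-2]
STORE_FAST s → s=-2. Stack: []
LOAD_FAST_LOAD_FAST r,y → push 11,-24. Stack: [11, -24]
BINARY_OP * → 11 * -24 = -264. Stack: [-264]
STORE_FAST n → n=-264. Stack: []
LOAD_FAST_LOAD_FAST n,a → push -264,36. Stack: [-264, 36]
BINARY_OP % → -264 % 36 = 24. Stack: [24]
LOAD_FAST c → push -7. Stack: [24, -7]
BINARY_OP + → 24 + -7 = 17. Stack: [17]
STORE_FAST m → m=17. Stack: []
LOAD_CONST → push 3. Stack: [3]
LOAD_FAST n → push -264. Stack: [3, -264]
BINARY_OP * → 3 * -264 = -792. Stack: [-792]
LOAD_FAST b → push 25. Stack: [-792, 25]
BINARY_OP + → -792 + 25 = -767. Stack: [-767]
STORE_FAST s → s=-767. Stack: []
LOAD_FAST m → push 17. Stack: [17]
RETURN_VALUE → return 17.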